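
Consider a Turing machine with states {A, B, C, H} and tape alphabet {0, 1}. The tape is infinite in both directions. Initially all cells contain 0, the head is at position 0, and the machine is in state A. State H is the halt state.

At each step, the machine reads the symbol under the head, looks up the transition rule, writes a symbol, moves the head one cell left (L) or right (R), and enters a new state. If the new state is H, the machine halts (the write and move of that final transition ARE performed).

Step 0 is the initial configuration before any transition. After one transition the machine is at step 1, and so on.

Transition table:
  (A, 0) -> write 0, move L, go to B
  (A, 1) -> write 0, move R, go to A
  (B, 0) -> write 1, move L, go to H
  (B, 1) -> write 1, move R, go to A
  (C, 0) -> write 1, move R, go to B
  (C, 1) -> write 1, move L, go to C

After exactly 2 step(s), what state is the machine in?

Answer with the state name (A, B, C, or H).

Answer: H

Derivation:
Step 1: in state A at pos 0, read 0 -> (A,0)->write 0,move L,goto B. Now: state=B, head=-1, tape[-2..1]=0000 (head:  ^)
Step 2: in state B at pos -1, read 0 -> (B,0)->write 1,move L,goto H. Now: state=H, head=-2, tape[-3..1]=00100 (head:  ^)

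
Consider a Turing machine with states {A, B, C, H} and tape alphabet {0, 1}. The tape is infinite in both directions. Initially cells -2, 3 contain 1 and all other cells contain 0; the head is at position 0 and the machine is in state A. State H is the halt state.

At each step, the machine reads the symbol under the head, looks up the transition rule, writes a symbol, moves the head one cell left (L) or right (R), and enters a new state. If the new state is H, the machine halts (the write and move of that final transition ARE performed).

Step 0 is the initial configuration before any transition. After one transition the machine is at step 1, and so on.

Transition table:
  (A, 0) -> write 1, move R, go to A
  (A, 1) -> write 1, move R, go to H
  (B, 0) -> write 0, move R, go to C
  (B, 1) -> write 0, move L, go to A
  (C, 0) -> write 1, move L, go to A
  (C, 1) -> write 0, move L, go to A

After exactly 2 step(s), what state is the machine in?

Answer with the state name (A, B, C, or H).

Answer: A

Derivation:
Step 1: in state A at pos 0, read 0 -> (A,0)->write 1,move R,goto A. Now: state=A, head=1, tape[-3..4]=01010010 (head:     ^)
Step 2: in state A at pos 1, read 0 -> (A,0)->write 1,move R,goto A. Now: state=A, head=2, tape[-3..4]=01011010 (head:      ^)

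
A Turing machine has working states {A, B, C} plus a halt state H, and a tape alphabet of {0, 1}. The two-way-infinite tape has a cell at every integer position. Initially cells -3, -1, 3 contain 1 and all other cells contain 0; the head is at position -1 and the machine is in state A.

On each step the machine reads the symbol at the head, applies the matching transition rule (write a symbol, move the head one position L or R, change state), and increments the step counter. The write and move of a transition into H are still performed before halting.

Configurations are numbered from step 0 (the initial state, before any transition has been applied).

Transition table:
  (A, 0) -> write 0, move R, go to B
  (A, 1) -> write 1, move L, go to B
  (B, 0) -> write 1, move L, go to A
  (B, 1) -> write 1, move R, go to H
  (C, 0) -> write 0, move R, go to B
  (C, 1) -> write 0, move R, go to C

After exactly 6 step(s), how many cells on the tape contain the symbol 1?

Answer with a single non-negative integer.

Step 1: in state A at pos -1, read 1 -> (A,1)->write 1,move L,goto B. Now: state=B, head=-2, tape[-4..4]=010100010 (head:   ^)
Step 2: in state B at pos -2, read 0 -> (B,0)->write 1,move L,goto A. Now: state=A, head=-3, tape[-4..4]=011100010 (head:  ^)
Step 3: in state A at pos -3, read 1 -> (A,1)->write 1,move L,goto B. Now: state=B, head=-4, tape[-5..4]=0011100010 (head:  ^)
Step 4: in state B at pos -4, read 0 -> (B,0)->write 1,move L,goto A. Now: state=A, head=-5, tape[-6..4]=00111100010 (head:  ^)
Step 5: in state A at pos -5, read 0 -> (A,0)->write 0,move R,goto B. Now: state=B, head=-4, tape[-6..4]=00111100010 (head:   ^)
Step 6: in state B at pos -4, read 1 -> (B,1)->write 1,move R,goto H. Now: state=H, head=-3, tape[-6..4]=00111100010 (head:    ^)
Cells containing 1 after step 6: {-4, -3, -2, -1, 3} -> 5 cell(s)

Answer: 5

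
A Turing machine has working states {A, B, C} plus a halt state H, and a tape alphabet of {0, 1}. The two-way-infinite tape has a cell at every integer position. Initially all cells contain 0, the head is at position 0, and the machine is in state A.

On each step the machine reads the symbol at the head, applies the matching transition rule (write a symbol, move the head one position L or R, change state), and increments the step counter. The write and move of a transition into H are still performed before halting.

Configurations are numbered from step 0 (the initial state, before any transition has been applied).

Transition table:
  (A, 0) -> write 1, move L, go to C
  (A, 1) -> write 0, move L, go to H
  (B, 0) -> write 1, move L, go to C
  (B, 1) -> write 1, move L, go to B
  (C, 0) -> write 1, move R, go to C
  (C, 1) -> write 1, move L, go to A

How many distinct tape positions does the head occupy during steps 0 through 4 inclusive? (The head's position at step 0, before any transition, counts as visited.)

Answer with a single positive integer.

Step 1: in state A at pos 0, read 0 -> (A,0)->write 1,move L,goto C. Now: state=C, head=-1, tape[-2..1]=0010 (head:  ^)
Step 2: in state C at pos -1, read 0 -> (C,0)->write 1,move R,goto C. Now: state=C, head=0, tape[-2..1]=0110 (head:   ^)
Step 3: in state C at pos 0, read 1 -> (C,1)->write 1,move L,goto A. Now: state=A, head=-1, tape[-2..1]=0110 (head:  ^)
Step 4: in state A at pos -1, read 1 -> (A,1)->write 0,move L,goto H. Now: state=H, head=-2, tape[-3..1]=00010 (head:  ^)
Head positions at steps 0..4: starting at 0, distinct positions visited = {-2, -1, 0} -> 3 position(s)

Answer: 3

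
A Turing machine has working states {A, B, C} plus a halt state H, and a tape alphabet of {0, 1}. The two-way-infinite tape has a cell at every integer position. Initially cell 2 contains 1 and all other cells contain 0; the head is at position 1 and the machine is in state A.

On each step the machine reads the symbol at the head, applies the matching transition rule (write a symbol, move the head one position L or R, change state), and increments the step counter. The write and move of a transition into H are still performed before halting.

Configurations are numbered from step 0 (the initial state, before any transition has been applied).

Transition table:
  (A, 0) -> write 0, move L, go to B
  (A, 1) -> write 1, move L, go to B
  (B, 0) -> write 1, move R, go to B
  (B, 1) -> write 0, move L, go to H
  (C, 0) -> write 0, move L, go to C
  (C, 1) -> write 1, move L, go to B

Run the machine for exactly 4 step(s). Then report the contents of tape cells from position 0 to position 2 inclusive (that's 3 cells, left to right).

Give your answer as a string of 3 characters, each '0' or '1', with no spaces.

Step 1: in state A at pos 1, read 0 -> (A,0)->write 0,move L,goto B. Now: state=B, head=0, tape[-1..3]=00010 (head:  ^)
Step 2: in state B at pos 0, read 0 -> (B,0)->write 1,move R,goto B. Now: state=B, head=1, tape[-1..3]=01010 (head:   ^)
Step 3: in state B at pos 1, read 0 -> (B,0)->write 1,move R,goto B. Now: state=B, head=2, tape[-1..3]=01110 (head:    ^)
Step 4: in state B at pos 2, read 1 -> (B,1)->write 0,move L,goto H. Now: state=H, head=1, tape[-1..3]=01100 (head:   ^)

Answer: 110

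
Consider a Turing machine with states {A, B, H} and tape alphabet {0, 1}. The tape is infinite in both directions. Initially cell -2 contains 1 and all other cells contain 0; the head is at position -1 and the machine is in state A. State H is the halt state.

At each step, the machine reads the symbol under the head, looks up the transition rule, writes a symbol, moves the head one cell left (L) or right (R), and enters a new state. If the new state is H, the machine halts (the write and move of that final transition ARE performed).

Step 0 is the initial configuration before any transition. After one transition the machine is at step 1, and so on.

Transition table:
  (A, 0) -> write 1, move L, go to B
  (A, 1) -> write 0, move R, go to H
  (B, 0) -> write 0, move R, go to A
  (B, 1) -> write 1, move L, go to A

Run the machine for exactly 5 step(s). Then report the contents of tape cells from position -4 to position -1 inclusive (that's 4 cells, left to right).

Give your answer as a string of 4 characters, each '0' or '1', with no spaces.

Step 1: in state A at pos -1, read 0 -> (A,0)->write 1,move L,goto B. Now: state=B, head=-2, tape[-3..0]=0110 (head:  ^)
Step 2: in state B at pos -2, read 1 -> (B,1)->write 1,move L,goto A. Now: state=A, head=-3, tape[-4..0]=00110 (head:  ^)
Step 3: in state A at pos -3, read 0 -> (A,0)->write 1,move L,goto B. Now: state=B, head=-4, tape[-5..0]=001110 (head:  ^)
Step 4: in state B at pos -4, read 0 -> (B,0)->write 0,move R,goto A. Now: state=A, head=-3, tape[-5..0]=001110 (head:   ^)
Step 5: in state A at pos -3, read 1 -> (A,1)->write 0,move R,goto H. Now: state=H, head=-2, tape[-5..0]=000110 (head:    ^)

Answer: 0011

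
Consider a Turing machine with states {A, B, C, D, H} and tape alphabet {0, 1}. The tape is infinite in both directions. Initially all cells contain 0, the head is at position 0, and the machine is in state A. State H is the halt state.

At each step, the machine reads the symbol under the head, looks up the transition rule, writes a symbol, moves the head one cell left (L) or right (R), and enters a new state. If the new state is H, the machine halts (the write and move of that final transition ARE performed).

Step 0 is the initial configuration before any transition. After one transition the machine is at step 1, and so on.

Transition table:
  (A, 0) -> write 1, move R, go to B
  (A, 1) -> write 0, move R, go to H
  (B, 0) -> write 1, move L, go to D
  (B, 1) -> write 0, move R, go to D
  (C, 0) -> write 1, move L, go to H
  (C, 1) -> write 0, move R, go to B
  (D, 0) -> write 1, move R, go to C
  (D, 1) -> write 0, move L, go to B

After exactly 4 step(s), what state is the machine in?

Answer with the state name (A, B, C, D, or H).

Answer: D

Derivation:
Step 1: in state A at pos 0, read 0 -> (A,0)->write 1,move R,goto B. Now: state=B, head=1, tape[-1..2]=0100 (head:   ^)
Step 2: in state B at pos 1, read 0 -> (B,0)->write 1,move L,goto D. Now: state=D, head=0, tape[-1..2]=0110 (head:  ^)
Step 3: in state D at pos 0, read 1 -> (D,1)->write 0,move L,goto B. Now: state=B, head=-1, tape[-2..2]=00010 (head:  ^)
Step 4: in state B at pos -1, read 0 -> (B,0)->write 1,move L,goto D. Now: state=D, head=-2, tape[-3..2]=001010 (head:  ^)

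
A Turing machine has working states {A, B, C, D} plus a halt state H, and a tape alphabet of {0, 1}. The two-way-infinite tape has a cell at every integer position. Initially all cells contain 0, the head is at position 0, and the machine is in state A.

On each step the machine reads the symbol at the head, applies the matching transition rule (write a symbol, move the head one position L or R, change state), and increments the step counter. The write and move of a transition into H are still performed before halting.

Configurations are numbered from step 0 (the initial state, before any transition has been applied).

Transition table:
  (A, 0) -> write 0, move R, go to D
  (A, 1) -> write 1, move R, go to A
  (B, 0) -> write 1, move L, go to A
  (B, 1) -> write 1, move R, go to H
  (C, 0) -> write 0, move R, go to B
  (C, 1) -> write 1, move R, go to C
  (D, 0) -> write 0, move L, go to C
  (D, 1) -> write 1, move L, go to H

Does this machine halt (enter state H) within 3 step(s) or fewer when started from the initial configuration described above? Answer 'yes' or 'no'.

Answer: no

Derivation:
Step 1: in state A at pos 0, read 0 -> (A,0)->write 0,move R,goto D. Now: state=D, head=1, tape[-1..2]=0000 (head:   ^)
Step 2: in state D at pos 1, read 0 -> (D,0)->write 0,move L,goto C. Now: state=C, head=0, tape[-1..2]=0000 (head:  ^)
Step 3: in state C at pos 0, read 0 -> (C,0)->write 0,move R,goto B. Now: state=B, head=1, tape[-1..2]=0000 (head:   ^)
After 3 step(s): state = B (not H) -> not halted within 3 -> no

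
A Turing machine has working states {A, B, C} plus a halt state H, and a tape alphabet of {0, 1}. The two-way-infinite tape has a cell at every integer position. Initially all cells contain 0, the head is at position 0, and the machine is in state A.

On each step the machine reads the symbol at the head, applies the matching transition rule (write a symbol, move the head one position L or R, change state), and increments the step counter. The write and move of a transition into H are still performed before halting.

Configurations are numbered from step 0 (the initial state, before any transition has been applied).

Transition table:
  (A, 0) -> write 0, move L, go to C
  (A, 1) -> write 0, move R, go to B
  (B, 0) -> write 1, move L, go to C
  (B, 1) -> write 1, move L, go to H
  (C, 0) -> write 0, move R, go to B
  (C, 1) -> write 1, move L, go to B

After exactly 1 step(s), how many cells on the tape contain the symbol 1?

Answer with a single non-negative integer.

Step 1: in state A at pos 0, read 0 -> (A,0)->write 0,move L,goto C. Now: state=C, head=-1, tape[-2..1]=0000 (head:  ^)
No cell contains 1 after step 1 -> 0 cell(s)

Answer: 0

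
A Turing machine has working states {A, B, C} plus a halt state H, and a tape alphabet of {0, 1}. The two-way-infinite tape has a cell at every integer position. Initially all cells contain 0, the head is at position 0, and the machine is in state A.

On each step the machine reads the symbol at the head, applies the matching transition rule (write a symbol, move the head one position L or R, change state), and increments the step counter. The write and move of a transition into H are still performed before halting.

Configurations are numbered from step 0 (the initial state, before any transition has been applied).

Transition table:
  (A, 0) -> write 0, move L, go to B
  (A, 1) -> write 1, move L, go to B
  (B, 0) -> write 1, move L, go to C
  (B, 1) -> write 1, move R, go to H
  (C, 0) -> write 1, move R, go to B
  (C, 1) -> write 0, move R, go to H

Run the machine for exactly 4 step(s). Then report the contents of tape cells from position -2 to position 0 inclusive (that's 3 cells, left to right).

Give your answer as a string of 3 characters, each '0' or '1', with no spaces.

Answer: 110

Derivation:
Step 1: in state A at pos 0, read 0 -> (A,0)->write 0,move L,goto B. Now: state=B, head=-1, tape[-2..1]=0000 (head:  ^)
Step 2: in state B at pos -1, read 0 -> (B,0)->write 1,move L,goto C. Now: state=C, head=-2, tape[-3..1]=00100 (head:  ^)
Step 3: in state C at pos -2, read 0 -> (C,0)->write 1,move R,goto B. Now: state=B, head=-1, tape[-3..1]=01100 (head:   ^)
Step 4: in state B at pos -1, read 1 -> (B,1)->write 1,move R,goto H. Now: state=H, head=0, tape[-3..1]=01100 (head:    ^)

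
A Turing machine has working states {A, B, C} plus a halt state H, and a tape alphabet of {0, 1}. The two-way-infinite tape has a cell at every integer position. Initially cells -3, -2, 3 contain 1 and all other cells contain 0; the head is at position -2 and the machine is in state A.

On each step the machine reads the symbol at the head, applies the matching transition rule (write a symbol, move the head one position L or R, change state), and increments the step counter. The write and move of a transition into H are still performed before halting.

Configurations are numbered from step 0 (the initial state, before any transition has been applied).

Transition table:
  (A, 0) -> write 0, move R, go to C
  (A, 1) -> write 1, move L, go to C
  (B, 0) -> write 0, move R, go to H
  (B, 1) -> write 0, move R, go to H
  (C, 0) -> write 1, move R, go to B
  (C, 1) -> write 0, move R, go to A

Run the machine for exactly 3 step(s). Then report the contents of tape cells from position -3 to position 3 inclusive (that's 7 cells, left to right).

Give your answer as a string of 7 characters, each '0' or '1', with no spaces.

Answer: 0100001

Derivation:
Step 1: in state A at pos -2, read 1 -> (A,1)->write 1,move L,goto C. Now: state=C, head=-3, tape[-4..4]=011000010 (head:  ^)
Step 2: in state C at pos -3, read 1 -> (C,1)->write 0,move R,goto A. Now: state=A, head=-2, tape[-4..4]=001000010 (head:   ^)
Step 3: in state A at pos -2, read 1 -> (A,1)->write 1,move L,goto C. Now: state=C, head=-3, tape[-4..4]=001000010 (head:  ^)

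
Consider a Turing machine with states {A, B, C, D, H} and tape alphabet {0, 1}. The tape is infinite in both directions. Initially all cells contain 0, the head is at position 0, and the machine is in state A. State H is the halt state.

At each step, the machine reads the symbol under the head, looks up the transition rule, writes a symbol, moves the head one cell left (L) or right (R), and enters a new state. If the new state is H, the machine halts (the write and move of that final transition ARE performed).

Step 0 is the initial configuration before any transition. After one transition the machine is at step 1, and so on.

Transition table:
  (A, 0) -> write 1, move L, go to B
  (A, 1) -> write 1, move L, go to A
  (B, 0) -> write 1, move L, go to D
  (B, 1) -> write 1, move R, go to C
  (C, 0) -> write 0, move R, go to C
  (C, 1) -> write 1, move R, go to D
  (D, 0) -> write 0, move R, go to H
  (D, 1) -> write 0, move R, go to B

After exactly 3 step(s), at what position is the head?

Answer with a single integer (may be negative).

Answer: -1

Derivation:
Step 1: in state A at pos 0, read 0 -> (A,0)->write 1,move L,goto B. Now: state=B, head=-1, tape[-2..1]=0010 (head:  ^)
Step 2: in state B at pos -1, read 0 -> (B,0)->write 1,move L,goto D. Now: state=D, head=-2, tape[-3..1]=00110 (head:  ^)
Step 3: in state D at pos -2, read 0 -> (D,0)->write 0,move R,goto H. Now: state=H, head=-1, tape[-3..1]=00110 (head:   ^)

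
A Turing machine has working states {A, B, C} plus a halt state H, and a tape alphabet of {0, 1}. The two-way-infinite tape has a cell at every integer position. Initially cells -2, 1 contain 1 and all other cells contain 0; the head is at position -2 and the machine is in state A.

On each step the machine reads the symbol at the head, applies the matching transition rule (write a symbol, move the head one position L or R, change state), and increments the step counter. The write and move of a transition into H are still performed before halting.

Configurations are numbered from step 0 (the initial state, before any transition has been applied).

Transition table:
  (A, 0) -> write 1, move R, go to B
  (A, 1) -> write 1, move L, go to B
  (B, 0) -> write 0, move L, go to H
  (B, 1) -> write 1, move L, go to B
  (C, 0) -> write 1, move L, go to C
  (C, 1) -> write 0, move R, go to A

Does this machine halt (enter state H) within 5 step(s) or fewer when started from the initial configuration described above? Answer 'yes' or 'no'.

Answer: yes

Derivation:
Step 1: in state A at pos -2, read 1 -> (A,1)->write 1,move L,goto B. Now: state=B, head=-3, tape[-4..2]=0010010 (head:  ^)
Step 2: in state B at pos -3, read 0 -> (B,0)->write 0,move L,goto H. Now: state=H, head=-4, tape[-5..2]=00010010 (head:  ^)
State H reached at step 2; 2 <= 5 -> yes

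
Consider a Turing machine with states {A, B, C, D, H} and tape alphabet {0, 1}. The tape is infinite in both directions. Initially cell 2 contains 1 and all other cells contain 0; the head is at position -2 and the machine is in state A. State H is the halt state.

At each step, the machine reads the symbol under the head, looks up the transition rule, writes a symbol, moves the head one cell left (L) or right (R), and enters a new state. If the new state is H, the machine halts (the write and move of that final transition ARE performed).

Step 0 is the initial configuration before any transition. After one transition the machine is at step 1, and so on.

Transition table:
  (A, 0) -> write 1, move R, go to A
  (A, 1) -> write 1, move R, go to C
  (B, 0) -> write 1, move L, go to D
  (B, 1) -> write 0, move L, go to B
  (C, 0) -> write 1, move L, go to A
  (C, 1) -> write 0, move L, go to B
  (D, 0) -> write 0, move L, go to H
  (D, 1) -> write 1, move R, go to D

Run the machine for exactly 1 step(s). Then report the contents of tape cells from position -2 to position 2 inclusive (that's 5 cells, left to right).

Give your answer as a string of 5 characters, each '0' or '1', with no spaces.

Answer: 10001

Derivation:
Step 1: in state A at pos -2, read 0 -> (A,0)->write 1,move R,goto A. Now: state=A, head=-1, tape[-3..3]=0100010 (head:   ^)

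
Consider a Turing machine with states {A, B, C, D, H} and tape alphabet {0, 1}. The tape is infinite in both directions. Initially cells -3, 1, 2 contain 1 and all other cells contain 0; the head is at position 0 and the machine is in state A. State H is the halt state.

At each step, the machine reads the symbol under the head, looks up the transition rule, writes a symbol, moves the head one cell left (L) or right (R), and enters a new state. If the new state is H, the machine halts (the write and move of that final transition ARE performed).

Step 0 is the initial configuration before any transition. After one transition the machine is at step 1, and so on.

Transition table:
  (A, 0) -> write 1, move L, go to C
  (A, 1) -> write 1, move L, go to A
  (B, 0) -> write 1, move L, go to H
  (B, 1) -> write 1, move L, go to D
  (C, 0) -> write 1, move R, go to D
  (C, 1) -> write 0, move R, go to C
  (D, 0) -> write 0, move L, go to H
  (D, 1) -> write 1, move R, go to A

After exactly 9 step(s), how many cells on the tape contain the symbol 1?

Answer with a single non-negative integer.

Step 1: in state A at pos 0, read 0 -> (A,0)->write 1,move L,goto C. Now: state=C, head=-1, tape[-4..3]=01001110 (head:    ^)
Step 2: in state C at pos -1, read 0 -> (C,0)->write 1,move R,goto D. Now: state=D, head=0, tape[-4..3]=01011110 (head:     ^)
Step 3: in state D at pos 0, read 1 -> (D,1)->write 1,move R,goto A. Now: state=A, head=1, tape[-4..3]=01011110 (head:      ^)
Step 4: in state A at pos 1, read 1 -> (A,1)->write 1,move L,goto A. Now: state=A, head=0, tape[-4..3]=01011110 (head:     ^)
Step 5: in state A at pos 0, read 1 -> (A,1)->write 1,move L,goto A. Now: state=A, head=-1, tape[-4..3]=01011110 (head:    ^)
Step 6: in state A at pos -1, read 1 -> (A,1)->write 1,move L,goto A. Now: state=A, head=-2, tape[-4..3]=01011110 (head:   ^)
Step 7: in state A at pos -2, read 0 -> (A,0)->write 1,move L,goto C. Now: state=C, head=-3, tape[-4..3]=01111110 (head:  ^)
Step 8: in state C at pos -3, read 1 -> (C,1)->write 0,move R,goto C. Now: state=C, head=-2, tape[-4..3]=00111110 (head:   ^)
Step 9: in state C at pos -2, read 1 -> (C,1)->write 0,move R,goto C. Now: state=C, head=-1, tape[-4..3]=00011110 (head:    ^)
Cells containing 1 after step 9: {-1, 0, 1, 2} -> 4 cell(s)

Answer: 4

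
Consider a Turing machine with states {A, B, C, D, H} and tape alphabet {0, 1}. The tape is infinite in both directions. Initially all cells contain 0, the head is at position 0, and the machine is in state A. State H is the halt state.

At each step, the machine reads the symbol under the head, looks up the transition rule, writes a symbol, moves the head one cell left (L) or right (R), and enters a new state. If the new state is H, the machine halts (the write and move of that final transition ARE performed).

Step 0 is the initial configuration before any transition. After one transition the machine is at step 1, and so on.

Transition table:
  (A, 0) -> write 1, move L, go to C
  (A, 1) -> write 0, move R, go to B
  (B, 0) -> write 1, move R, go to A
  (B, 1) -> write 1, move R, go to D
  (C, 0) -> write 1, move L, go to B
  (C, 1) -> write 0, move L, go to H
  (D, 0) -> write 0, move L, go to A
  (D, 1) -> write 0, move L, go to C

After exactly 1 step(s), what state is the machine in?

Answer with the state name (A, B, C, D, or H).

Step 1: in state A at pos 0, read 0 -> (A,0)->write 1,move L,goto C. Now: state=C, head=-1, tape[-2..1]=0010 (head:  ^)

Answer: C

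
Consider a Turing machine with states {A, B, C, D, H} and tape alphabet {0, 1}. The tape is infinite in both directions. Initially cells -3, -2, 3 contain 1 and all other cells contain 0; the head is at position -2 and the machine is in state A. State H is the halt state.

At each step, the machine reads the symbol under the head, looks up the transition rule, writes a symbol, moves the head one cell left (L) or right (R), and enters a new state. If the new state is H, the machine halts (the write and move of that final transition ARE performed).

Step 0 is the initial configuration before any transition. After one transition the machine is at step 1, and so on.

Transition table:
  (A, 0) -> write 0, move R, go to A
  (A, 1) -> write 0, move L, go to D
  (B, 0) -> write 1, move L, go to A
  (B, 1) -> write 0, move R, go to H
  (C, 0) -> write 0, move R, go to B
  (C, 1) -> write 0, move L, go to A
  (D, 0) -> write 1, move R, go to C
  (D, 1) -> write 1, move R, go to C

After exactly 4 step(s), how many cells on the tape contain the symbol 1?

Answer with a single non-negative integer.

Answer: 3

Derivation:
Step 1: in state A at pos -2, read 1 -> (A,1)->write 0,move L,goto D. Now: state=D, head=-3, tape[-4..4]=010000010 (head:  ^)
Step 2: in state D at pos -3, read 1 -> (D,1)->write 1,move R,goto C. Now: state=C, head=-2, tape[-4..4]=010000010 (head:   ^)
Step 3: in state C at pos -2, read 0 -> (C,0)->write 0,move R,goto B. Now: state=B, head=-1, tape[-4..4]=010000010 (head:    ^)
Step 4: in state B at pos -1, read 0 -> (B,0)->write 1,move L,goto A. Now: state=A, head=-2, tape[-4..4]=010100010 (head:   ^)
Cells containing 1 after step 4: {-3, -1, 3} -> 3 cell(s)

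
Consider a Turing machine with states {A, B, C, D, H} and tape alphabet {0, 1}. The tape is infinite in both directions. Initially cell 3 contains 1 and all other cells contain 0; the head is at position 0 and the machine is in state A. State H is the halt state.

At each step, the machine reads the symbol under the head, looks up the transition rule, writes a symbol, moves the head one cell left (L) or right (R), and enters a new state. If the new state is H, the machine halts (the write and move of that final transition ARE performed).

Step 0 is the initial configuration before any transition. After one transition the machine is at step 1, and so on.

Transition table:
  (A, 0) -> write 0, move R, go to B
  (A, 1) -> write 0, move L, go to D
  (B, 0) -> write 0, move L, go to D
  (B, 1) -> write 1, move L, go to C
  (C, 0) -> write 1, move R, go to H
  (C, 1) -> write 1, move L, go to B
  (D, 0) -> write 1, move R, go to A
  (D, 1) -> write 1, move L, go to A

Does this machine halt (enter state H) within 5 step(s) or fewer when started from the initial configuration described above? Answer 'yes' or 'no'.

Step 1: in state A at pos 0, read 0 -> (A,0)->write 0,move R,goto B. Now: state=B, head=1, tape[-1..4]=000010 (head:   ^)
Step 2: in state B at pos 1, read 0 -> (B,0)->write 0,move L,goto D. Now: state=D, head=0, tape[-1..4]=000010 (head:  ^)
Step 3: in state D at pos 0, read 0 -> (D,0)->write 1,move R,goto A. Now: state=A, head=1, tape[-1..4]=010010 (head:   ^)
Step 4: in state A at pos 1, read 0 -> (A,0)->write 0,move R,goto B. Now: state=B, head=2, tape[-1..4]=010010 (head:    ^)
Step 5: in state B at pos 2, read 0 -> (B,0)->write 0,move L,goto D. Now: state=D, head=1, tape[-1..4]=010010 (head:   ^)
After 5 step(s): state = D (not H) -> not halted within 5 -> no

Answer: no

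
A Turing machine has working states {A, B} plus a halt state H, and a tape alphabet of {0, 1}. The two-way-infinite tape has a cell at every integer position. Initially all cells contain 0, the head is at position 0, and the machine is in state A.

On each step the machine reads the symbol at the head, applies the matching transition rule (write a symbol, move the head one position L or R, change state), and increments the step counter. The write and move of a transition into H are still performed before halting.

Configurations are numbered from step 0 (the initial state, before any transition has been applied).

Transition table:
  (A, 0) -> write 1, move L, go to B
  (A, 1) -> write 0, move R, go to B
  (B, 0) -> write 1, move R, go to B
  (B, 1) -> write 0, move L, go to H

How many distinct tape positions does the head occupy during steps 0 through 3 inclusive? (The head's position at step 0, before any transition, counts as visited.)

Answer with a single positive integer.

Step 1: in state A at pos 0, read 0 -> (A,0)->write 1,move L,goto B. Now: state=B, head=-1, tape[-2..1]=0010 (head:  ^)
Step 2: in state B at pos -1, read 0 -> (B,0)->write 1,move R,goto B. Now: state=B, head=0, tape[-2..1]=0110 (head:   ^)
Step 3: in state B at pos 0, read 1 -> (B,1)->write 0,move L,goto H. Now: state=H, head=-1, tape[-2..1]=0100 (head:  ^)
Head positions at steps 0..3: starting at 0, distinct positions visited = {-1, 0} -> 2 position(s)

Answer: 2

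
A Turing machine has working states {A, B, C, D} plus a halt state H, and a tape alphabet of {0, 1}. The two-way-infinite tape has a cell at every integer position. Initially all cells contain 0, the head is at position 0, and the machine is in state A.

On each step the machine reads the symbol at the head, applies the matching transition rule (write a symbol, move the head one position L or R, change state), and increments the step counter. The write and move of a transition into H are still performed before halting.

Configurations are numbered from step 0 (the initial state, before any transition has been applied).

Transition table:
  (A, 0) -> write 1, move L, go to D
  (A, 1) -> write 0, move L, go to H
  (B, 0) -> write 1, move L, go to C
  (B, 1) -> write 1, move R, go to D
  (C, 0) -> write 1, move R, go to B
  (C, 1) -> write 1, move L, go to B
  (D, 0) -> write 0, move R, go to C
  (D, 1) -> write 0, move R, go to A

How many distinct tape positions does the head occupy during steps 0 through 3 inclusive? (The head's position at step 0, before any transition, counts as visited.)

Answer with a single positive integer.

Answer: 2

Derivation:
Step 1: in state A at pos 0, read 0 -> (A,0)->write 1,move L,goto D. Now: state=D, head=-1, tape[-2..1]=0010 (head:  ^)
Step 2: in state D at pos -1, read 0 -> (D,0)->write 0,move R,goto C. Now: state=C, head=0, tape[-2..1]=0010 (head:   ^)
Step 3: in state C at pos 0, read 1 -> (C,1)->write 1,move L,goto B. Now: state=B, head=-1, tape[-2..1]=0010 (head:  ^)
Head positions at steps 0..3: starting at 0, distinct positions visited = {-1, 0} -> 2 position(s)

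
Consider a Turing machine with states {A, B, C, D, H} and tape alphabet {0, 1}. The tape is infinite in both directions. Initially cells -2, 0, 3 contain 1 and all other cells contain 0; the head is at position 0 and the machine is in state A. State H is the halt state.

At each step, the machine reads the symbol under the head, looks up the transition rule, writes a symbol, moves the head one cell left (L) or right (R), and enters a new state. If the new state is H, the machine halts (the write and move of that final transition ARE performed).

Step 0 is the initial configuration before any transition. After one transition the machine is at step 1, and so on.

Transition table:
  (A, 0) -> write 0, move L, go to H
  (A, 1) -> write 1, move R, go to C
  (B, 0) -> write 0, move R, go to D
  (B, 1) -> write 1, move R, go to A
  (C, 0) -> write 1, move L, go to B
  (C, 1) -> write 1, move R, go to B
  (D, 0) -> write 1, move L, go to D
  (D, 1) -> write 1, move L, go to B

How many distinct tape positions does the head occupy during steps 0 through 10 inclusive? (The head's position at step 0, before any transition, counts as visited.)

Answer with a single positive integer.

Answer: 6

Derivation:
Step 1: in state A at pos 0, read 1 -> (A,1)->write 1,move R,goto C. Now: state=C, head=1, tape[-3..4]=01010010 (head:     ^)
Step 2: in state C at pos 1, read 0 -> (C,0)->write 1,move L,goto B. Now: state=B, head=0, tape[-3..4]=01011010 (head:    ^)
Step 3: in state B at pos 0, read 1 -> (B,1)->write 1,move R,goto A. Now: state=A, head=1, tape[-3..4]=01011010 (head:     ^)
Step 4: in state A at pos 1, read 1 -> (A,1)->write 1,move R,goto C. Now: state=C, head=2, tape[-3..4]=01011010 (head:      ^)
Step 5: in state C at pos 2, read 0 -> (C,0)->write 1,move L,goto B. Now: state=B, head=1, tape[-3..4]=01011110 (head:     ^)
Step 6: in state B at pos 1, read 1 -> (B,1)->write 1,move R,goto A. Now: state=A, head=2, tape[-3..4]=01011110 (head:      ^)
Step 7: in state A at pos 2, read 1 -> (A,1)->write 1,move R,goto C. Now: state=C, head=3, tape[-3..4]=01011110 (head:       ^)
Step 8: in state C at pos 3, read 1 -> (C,1)->write 1,move R,goto B. Now: state=B, head=4, tape[-3..5]=010111100 (head:        ^)
Step 9: in state B at pos 4, read 0 -> (B,0)->write 0,move R,goto D. Now: state=D, head=5, tape[-3..6]=0101111000 (head:         ^)
Step 10: in state D at pos 5, read 0 -> (D,0)->write 1,move L,goto D. Now: state=D, head=4, tape[-3..6]=0101111010 (head:        ^)
Head positions at steps 0..10: starting at 0, distinct positions visited = {0, 1, 2, 3, 4, 5} -> 6 position(s)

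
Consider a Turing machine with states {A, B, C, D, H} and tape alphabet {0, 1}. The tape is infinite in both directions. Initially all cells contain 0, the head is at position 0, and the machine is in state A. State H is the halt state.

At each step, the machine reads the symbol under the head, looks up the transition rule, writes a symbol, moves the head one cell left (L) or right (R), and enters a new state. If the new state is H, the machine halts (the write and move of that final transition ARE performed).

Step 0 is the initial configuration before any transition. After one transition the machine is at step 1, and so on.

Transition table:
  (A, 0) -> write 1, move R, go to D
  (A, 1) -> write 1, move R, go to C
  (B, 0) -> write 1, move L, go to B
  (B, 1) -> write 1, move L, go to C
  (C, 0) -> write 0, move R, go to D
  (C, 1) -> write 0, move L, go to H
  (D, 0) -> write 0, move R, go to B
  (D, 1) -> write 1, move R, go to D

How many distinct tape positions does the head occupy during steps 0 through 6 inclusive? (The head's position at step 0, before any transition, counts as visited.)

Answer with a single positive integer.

Answer: 4

Derivation:
Step 1: in state A at pos 0, read 0 -> (A,0)->write 1,move R,goto D. Now: state=D, head=1, tape[-1..2]=0100 (head:   ^)
Step 2: in state D at pos 1, read 0 -> (D,0)->write 0,move R,goto B. Now: state=B, head=2, tape[-1..3]=01000 (head:    ^)
Step 3: in state B at pos 2, read 0 -> (B,0)->write 1,move L,goto B. Now: state=B, head=1, tape[-1..3]=01010 (head:   ^)
Step 4: in state B at pos 1, read 0 -> (B,0)->write 1,move L,goto B. Now: state=B, head=0, tape[-1..3]=01110 (head:  ^)
Step 5: in state B at pos 0, read 1 -> (B,1)->write 1,move L,goto C. Now: state=C, head=-1, tape[-2..3]=001110 (head:  ^)
Step 6: in state C at pos -1, read 0 -> (C,0)->write 0,move R,goto D. Now: state=D, head=0, tape[-2..3]=001110 (head:   ^)
Head positions at steps 0..6: starting at 0, distinct positions visited = {-1, 0, 1, 2} -> 4 position(s)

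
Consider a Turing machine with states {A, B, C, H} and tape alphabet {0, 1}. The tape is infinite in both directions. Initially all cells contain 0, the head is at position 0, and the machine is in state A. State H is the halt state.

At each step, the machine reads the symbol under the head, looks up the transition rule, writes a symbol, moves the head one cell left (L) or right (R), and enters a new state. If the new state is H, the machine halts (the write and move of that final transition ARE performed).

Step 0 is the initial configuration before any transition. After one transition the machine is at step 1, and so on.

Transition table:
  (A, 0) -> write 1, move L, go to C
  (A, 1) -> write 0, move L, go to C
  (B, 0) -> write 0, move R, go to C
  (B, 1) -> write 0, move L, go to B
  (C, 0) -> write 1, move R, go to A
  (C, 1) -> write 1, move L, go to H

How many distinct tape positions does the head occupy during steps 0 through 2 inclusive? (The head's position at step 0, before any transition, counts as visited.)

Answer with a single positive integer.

Step 1: in state A at pos 0, read 0 -> (A,0)->write 1,move L,goto C. Now: state=C, head=-1, tape[-2..1]=0010 (head:  ^)
Step 2: in state C at pos -1, read 0 -> (C,0)->write 1,move R,goto A. Now: state=A, head=0, tape[-2..1]=0110 (head:   ^)
Head positions at steps 0..2: starting at 0, distinct positions visited = {-1, 0} -> 2 position(s)

Answer: 2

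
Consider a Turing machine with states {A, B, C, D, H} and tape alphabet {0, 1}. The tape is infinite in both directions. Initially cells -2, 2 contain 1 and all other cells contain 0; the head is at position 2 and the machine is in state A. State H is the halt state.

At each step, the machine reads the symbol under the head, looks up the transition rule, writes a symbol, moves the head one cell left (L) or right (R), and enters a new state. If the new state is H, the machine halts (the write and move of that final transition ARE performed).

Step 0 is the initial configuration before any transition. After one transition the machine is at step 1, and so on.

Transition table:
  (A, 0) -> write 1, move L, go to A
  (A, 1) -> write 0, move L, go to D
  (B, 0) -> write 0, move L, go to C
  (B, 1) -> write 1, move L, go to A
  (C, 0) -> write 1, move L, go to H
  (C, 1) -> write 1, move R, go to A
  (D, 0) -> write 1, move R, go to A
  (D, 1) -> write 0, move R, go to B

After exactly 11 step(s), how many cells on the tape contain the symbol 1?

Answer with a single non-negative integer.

Step 1: in state A at pos 2, read 1 -> (A,1)->write 0,move L,goto D. Now: state=D, head=1, tape[-3..3]=0100000 (head:     ^)
Step 2: in state D at pos 1, read 0 -> (D,0)->write 1,move R,goto A. Now: state=A, head=2, tape[-3..3]=0100100 (head:      ^)
Step 3: in state A at pos 2, read 0 -> (A,0)->write 1,move L,goto A. Now: state=A, head=1, tape[-3..3]=0100110 (head:     ^)
Step 4: in state A at pos 1, read 1 -> (A,1)->write 0,move L,goto D. Now: state=D, head=0, tape[-3..3]=0100010 (head:    ^)
Step 5: in state D at pos 0, read 0 -> (D,0)->write 1,move R,goto A. Now: state=A, head=1, tape[-3..3]=0101010 (head:     ^)
Step 6: in state A at pos 1, read 0 -> (A,0)->write 1,move L,goto A. Now: state=A, head=0, tape[-3..3]=0101110 (head:    ^)
Step 7: in state A at pos 0, read 1 -> (A,1)->write 0,move L,goto D. Now: state=D, head=-1, tape[-3..3]=0100110 (head:   ^)
Step 8: in state D at pos -1, read 0 -> (D,0)->write 1,move R,goto A. Now: state=A, head=0, tape[-3..3]=0110110 (head:    ^)
Step 9: in state A at pos 0, read 0 -> (A,0)->write 1,move L,goto A. Now: state=A, head=-1, tape[-3..3]=0111110 (head:   ^)
Step 10: in state A at pos -1, read 1 -> (A,1)->write 0,move L,goto D. Now: state=D, head=-2, tape[-3..3]=0101110 (head:  ^)
Step 11: in state D at pos -2, read 1 -> (D,1)->write 0,move R,goto B. Now: state=B, head=-1, tape[-3..3]=0001110 (head:   ^)
Cells containing 1 after step 11: {0, 1, 2} -> 3 cell(s)

Answer: 3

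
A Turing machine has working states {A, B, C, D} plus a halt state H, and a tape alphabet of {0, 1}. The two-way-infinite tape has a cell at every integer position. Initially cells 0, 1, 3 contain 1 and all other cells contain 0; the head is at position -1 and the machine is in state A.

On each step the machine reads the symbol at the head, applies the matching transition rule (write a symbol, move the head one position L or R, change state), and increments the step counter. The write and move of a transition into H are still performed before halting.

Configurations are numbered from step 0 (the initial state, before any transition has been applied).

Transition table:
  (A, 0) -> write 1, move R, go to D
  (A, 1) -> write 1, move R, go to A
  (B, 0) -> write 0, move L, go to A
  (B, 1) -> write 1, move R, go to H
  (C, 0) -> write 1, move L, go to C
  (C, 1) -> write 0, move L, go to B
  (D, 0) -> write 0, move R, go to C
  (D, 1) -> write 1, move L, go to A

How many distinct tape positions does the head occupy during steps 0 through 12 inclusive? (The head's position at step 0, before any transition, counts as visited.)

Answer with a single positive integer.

Answer: 8

Derivation:
Step 1: in state A at pos -1, read 0 -> (A,0)->write 1,move R,goto D. Now: state=D, head=0, tape[-2..4]=0111010 (head:   ^)
Step 2: in state D at pos 0, read 1 -> (D,1)->write 1,move L,goto A. Now: state=A, head=-1, tape[-2..4]=0111010 (head:  ^)
Step 3: in state A at pos -1, read 1 -> (A,1)->write 1,move R,goto A. Now: state=A, head=0, tape[-2..4]=0111010 (head:   ^)
Step 4: in state A at pos 0, read 1 -> (A,1)->write 1,move R,goto A. Now: state=A, head=1, tape[-2..4]=0111010 (head:    ^)
Step 5: in state A at pos 1, read 1 -> (A,1)->write 1,move R,goto A. Now: state=A, head=2, tape[-2..4]=0111010 (head:     ^)
Step 6: in state A at pos 2, read 0 -> (A,0)->write 1,move R,goto D. Now: state=D, head=3, tape[-2..4]=0111110 (head:      ^)
Step 7: in state D at pos 3, read 1 -> (D,1)->write 1,move L,goto A. Now: state=A, head=2, tape[-2..4]=0111110 (head:     ^)
Step 8: in state A at pos 2, read 1 -> (A,1)->write 1,move R,goto A. Now: state=A, head=3, tape[-2..4]=0111110 (head:      ^)
Step 9: in state A at pos 3, read 1 -> (A,1)->write 1,move R,goto A. Now: state=A, head=4, tape[-2..5]=01111100 (head:       ^)
Step 10: in state A at pos 4, read 0 -> (A,0)->write 1,move R,goto D. Now: state=D, head=5, tape[-2..6]=011111100 (head:        ^)
Step 11: in state D at pos 5, read 0 -> (D,0)->write 0,move R,goto C. Now: state=C, head=6, tape[-2..7]=0111111000 (head:         ^)
Step 12: in state C at pos 6, read 0 -> (C,0)->write 1,move L,goto C. Now: state=C, head=5, tape[-2..7]=0111111010 (head:        ^)
Head positions at steps 0..12: starting at -1, distinct positions visited = {-1, 0, 1, 2, 3, 4, 5, 6} -> 8 position(s)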